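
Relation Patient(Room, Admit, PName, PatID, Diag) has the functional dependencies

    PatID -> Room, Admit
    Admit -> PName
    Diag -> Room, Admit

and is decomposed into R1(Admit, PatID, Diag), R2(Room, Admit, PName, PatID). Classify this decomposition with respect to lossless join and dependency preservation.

lossless but not dependency-preserving

Lossless test: (Admit, PatID)⁺ = {Room, Admit, PName, PatID}, which contains all of one fragment — lossless.
Dependency preservation: the restricted closure of {Diag} across the fragments never reaches {Room, Admit}, so Diag → Room, Admit cannot be enforced without a join — not preserved.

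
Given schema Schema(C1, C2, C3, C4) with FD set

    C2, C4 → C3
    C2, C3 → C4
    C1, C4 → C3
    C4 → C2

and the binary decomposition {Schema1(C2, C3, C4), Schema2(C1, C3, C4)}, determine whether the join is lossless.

Yes

Common attributes: Schema1 ∩ Schema2 = {C3, C4}.
Closure of {C3, C4}: C4 → C2 applies, adding C2. So (C3, C4)⁺ = {C2, C3, C4}.
This closure contains every attribute of Schema1, so Schema1 ∩ Schema2 → Schema1. The join is lossless.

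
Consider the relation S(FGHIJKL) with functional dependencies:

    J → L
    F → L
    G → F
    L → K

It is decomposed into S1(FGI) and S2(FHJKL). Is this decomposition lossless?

No

Common attributes: S1 ∩ S2 = {F}.
Closure of {F}: F → L applies, adding L; L → K applies, adding K. So (F)⁺ = {FKL}.
The closure contains neither all of S1 = {FGI} nor all of S2 = {FHJKL}, so the common attributes are not a superkey of either fragment. The join is lossy.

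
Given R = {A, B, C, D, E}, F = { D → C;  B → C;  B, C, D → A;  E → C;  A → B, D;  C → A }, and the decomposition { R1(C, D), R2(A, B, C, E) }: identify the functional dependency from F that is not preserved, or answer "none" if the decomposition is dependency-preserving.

none

D → C lies within R1.
B → C lies within R2.
B, C, D → A: restricted closure across fragments reaches A.
E → C lies within R2.
A → B, D: restricted closure across fragments reaches B, D.
C → A lies within R2.
Every dependency is enforceable on the fragments, so the decomposition is dependency-preserving.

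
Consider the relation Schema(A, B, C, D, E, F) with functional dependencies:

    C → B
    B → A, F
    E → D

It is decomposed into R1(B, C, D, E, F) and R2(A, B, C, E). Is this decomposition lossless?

Common attributes: R1 ∩ R2 = {B, C, E}.
Closure of {B, C, E}: B → A, F applies, adding A, F; E → D applies, adding D. So (B, C, E)⁺ = {A, B, C, D, E, F}.
This closure contains every attribute of R1, so R1 ∩ R2 → R1. The join is lossless.

Yes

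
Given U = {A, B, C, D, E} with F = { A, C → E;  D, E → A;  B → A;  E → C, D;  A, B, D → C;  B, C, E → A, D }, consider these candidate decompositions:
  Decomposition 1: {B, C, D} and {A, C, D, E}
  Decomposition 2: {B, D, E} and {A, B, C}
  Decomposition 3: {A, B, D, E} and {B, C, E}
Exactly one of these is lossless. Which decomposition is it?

Decomposition 3

Decomposition 1: common = {C, D}, closure = {C, D} → lossy.
Decomposition 2: common = {B}, closure = {A, B} → lossy.
Decomposition 3: common = {B, E}, closure = {A, B, C, D, E} → lossless.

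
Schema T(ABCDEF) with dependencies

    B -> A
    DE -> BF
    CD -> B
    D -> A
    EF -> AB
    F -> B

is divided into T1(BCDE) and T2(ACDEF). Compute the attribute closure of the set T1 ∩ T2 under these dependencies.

ABCDEF

T1 ∩ T2 = {CDE}.
DE → BF applies, adding BF
D → A applies, adding A
Closure: {ABCDEF}.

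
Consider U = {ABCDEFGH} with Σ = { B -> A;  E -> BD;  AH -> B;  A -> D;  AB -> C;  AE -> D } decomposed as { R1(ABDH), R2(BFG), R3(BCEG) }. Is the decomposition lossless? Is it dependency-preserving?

lossy but dependency-preserving

Lossless test (chase): Rows 1 and 2 agree on B; apply B→A and equate their A entries. Rows 1 and 3 agree on B; apply B→A and equate their A entries. Rows 1 and 2 agree on A; apply A→D and equate their D entries. Rows 1 and 3 agree on A; apply A→D and equate their D entries. Rows 1 and 2 agree on AB; apply AB→C and equate their C entries. Rows 1 and 3 agree on AB; apply AB→C and equate their C entries. No row becomes fully distinguished — the join is lossy.
Dependency preservation: E → BD; AB → C; AE → D are not contained in any single fragment, but the restricted closure of each left-hand side across the fragments still reaches the right-hand side; the remaining FDs each lie inside some fragment. All dependencies are preserved.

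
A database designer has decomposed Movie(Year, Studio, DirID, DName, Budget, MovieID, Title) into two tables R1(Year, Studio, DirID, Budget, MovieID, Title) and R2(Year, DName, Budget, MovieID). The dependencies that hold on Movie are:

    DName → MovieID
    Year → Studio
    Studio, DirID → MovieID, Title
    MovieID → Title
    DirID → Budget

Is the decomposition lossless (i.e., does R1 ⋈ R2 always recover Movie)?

No

Common attributes: R1 ∩ R2 = {Year, Budget, MovieID}.
Closure of {Year, Budget, MovieID}: Year → Studio applies, adding Studio; MovieID → Title applies, adding Title. So (Year, Budget, MovieID)⁺ = {Year, Studio, Budget, MovieID, Title}.
The closure contains neither all of R1 = {Year, Studio, DirID, Budget, MovieID, Title} nor all of R2 = {Year, DName, Budget, MovieID}, so the common attributes are not a superkey of either fragment. The join is lossy.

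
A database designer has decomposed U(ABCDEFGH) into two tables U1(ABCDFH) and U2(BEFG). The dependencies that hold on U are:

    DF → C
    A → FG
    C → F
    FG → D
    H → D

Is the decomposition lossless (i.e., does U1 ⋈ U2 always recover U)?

No

Common attributes: U1 ∩ U2 = {BF}.
No dependency enlarges {BF}, so (BF)⁺ = {BF}.
The closure contains neither all of U1 = {ABCDFH} nor all of U2 = {BEFG}, so the common attributes are not a superkey of either fragment. The join is lossy.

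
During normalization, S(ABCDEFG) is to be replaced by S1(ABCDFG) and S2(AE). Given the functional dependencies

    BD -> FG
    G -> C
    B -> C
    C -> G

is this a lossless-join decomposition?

Common attributes: S1 ∩ S2 = {A}.
No dependency enlarges {A}, so (A)⁺ = {A}.
The closure contains neither all of S1 = {ABCDFG} nor all of S2 = {AE}, so the common attributes are not a superkey of either fragment. The join is lossy.

No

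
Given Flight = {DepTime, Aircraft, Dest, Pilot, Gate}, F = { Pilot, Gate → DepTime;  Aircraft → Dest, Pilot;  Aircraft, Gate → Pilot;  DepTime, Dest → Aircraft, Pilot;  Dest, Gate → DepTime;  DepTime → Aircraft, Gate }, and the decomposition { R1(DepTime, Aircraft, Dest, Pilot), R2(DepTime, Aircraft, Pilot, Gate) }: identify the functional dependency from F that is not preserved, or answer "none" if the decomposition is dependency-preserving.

Check Dest, Gate → DepTime: no single fragment contains all of {DepTime, Dest, Gate}, and the restricted closure of {Dest, Gate} across the fragments never reaches {DepTime}.
Pilot, Gate → DepTime is preserved.
Aircraft → Dest, Pilot is preserved.
Aircraft, Gate → Pilot is preserved.
DepTime, Dest → Aircraft, Pilot is preserved.
DepTime → Aircraft, Gate is preserved.

Dest, Gate → DepTime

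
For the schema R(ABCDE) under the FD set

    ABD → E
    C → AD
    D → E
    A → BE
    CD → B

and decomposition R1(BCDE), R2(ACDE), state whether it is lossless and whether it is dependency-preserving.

Lossless test: (CDE)⁺ = {ABCDE}, which contains all of one fragment — lossless.
Dependency preservation: the restricted closure of {A} across the fragments never reaches {BE}, so A → BE cannot be enforced without a join — not preserved.

lossless but not dependency-preserving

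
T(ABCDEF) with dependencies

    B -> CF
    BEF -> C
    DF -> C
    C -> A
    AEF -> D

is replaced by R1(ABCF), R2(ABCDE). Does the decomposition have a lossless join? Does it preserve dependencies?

lossless but not dependency-preserving

Lossless test: (ABC)⁺ = {ABCF}, which contains all of one fragment — lossless.
Dependency preservation: the restricted closure of {DF} across the fragments never reaches {C}, so DF → C cannot be enforced without a join — not preserved.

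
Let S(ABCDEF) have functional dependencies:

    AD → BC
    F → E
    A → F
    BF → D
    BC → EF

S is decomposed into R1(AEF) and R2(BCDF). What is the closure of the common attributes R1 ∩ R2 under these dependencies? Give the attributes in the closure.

R1 ∩ R2 = {F}.
F → E applies, adding E
Closure: {EF}.

EF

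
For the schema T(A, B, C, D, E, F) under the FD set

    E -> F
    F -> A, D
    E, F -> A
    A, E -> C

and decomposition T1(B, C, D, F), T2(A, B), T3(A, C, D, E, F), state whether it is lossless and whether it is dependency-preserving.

Lossless test (chase): Rows 1 and 3 agree on F; apply F→A, D and equate their A, D entries. No row becomes fully distinguished — the join is lossy.
Dependency preservation: every FD's attributes lie within a single fragment, so each can be enforced locally — preserved.

lossy but dependency-preserving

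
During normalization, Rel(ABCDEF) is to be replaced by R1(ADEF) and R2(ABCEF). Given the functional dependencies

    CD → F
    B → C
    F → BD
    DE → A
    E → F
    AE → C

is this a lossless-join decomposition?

Common attributes: R1 ∩ R2 = {AEF}.
Closure of {AEF}: F → BD applies, adding BD; AE → C applies, adding C. So (AEF)⁺ = {ABCDEF}.
This closure contains every attribute of R1, so R1 ∩ R2 → R1. The join is lossless.

Yes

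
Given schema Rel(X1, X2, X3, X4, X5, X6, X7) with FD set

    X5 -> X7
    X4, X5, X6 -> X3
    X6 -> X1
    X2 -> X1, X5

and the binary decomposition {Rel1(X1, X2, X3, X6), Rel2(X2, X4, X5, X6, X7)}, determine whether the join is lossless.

Common attributes: Rel1 ∩ Rel2 = {X2, X6}.
Closure of {X2, X6}: X6 → X1 applies, adding X1; X2 → X1, X5 applies, adding X5; X5 → X7 applies, adding X7. So (X2, X6)⁺ = {X1, X2, X5, X6, X7}.
The closure contains neither all of Rel1 = {X1, X2, X3, X6} nor all of Rel2 = {X2, X4, X5, X6, X7}, so the common attributes are not a superkey of either fragment. The join is lossy.

No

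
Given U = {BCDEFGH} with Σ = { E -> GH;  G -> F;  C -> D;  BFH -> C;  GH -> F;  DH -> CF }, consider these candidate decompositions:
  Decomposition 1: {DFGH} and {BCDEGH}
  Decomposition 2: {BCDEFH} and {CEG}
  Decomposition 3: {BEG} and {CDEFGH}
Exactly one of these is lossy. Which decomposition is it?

Decomposition 1: common = {DGH}, closure = {CDFGH} → lossless.
Decomposition 2: common = {CE}, closure = {CDEFGH} → lossless.
Decomposition 3: common = {EG}, closure = {EFGH} → lossy.

Decomposition 3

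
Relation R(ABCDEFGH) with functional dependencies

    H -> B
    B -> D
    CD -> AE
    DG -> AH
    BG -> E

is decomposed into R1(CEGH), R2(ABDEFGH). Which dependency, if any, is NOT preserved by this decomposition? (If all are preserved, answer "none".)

Check CD → AE: no single fragment contains all of {ACDE}, and the restricted closure of {CD} across the fragments never reaches {AE}.
H → B is preserved.
B → D is preserved.
DG → AH is preserved.
BG → E is preserved.

CD -> AE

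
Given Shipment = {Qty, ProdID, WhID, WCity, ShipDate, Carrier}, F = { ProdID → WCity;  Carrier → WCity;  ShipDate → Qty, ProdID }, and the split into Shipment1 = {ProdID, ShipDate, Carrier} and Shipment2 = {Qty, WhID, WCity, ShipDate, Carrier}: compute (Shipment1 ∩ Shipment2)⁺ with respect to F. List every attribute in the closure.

Shipment1 ∩ Shipment2 = {ShipDate, Carrier}.
Carrier → WCity applies, adding WCity
ShipDate → Qty, ProdID applies, adding Qty, ProdID
Closure: {Qty, ProdID, WCity, ShipDate, Carrier}.

Qty, ProdID, WCity, ShipDate, Carrier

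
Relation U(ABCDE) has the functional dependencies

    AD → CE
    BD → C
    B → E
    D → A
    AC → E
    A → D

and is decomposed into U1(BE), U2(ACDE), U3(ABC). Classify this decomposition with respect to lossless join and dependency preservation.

lossless and dependency-preserving

Lossless test (chase): Rows 1 and 3 agree on B; apply B→E and equate their E entries. Rows 2 and 3 agree on A; apply A→D and equate their D entries. Row 3 is now all distinguished symbols — the join is lossless.
Dependency preservation: BD → C is not contained in any single fragment, but the restricted closure of its left-hand side across the fragments still reaches the right-hand side; the remaining FDs each lie inside some fragment. All dependencies are preserved.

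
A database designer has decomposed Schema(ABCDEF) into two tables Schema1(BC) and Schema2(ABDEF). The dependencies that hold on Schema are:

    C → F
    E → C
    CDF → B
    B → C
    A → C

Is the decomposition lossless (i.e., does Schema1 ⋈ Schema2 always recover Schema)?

Yes

Common attributes: Schema1 ∩ Schema2 = {B}.
Closure of {B}: B → C applies, adding C; C → F applies, adding F. So (B)⁺ = {BCF}.
This closure contains every attribute of Schema1, so Schema1 ∩ Schema2 → Schema1. The join is lossless.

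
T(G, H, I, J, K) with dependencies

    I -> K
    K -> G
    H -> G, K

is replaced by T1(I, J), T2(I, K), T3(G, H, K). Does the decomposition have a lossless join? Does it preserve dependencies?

lossy but dependency-preserving

Lossless test (chase): Rows 1 and 2 agree on I; apply I→K and equate their K entries. Rows 1 and 2 agree on K; apply K→G and equate their G entries. Rows 1 and 3 agree on K; apply K→G and equate their G entries. No row becomes fully distinguished — the join is lossy.
Dependency preservation: every FD's attributes lie within a single fragment, so each can be enforced locally — preserved.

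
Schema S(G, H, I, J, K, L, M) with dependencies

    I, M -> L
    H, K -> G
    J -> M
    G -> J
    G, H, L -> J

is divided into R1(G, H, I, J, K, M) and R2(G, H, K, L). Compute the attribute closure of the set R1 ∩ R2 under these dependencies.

G, H, J, K, M

R1 ∩ R2 = {G, H, K}.
G → J applies, adding J
J → M applies, adding M
Closure: {G, H, J, K, M}.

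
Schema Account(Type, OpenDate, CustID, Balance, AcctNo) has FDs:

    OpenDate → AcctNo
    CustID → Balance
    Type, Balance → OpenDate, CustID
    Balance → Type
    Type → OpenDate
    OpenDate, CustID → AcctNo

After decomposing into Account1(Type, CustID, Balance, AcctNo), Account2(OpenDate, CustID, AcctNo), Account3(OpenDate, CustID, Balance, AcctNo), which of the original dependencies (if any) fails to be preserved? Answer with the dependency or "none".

Type → OpenDate

Check Type → OpenDate: no single fragment contains all of {Type, OpenDate}, and the restricted closure of {Type} across the fragments never reaches {OpenDate}.
OpenDate → AcctNo is preserved.
CustID → Balance is preserved.
Type, Balance → OpenDate, CustID is preserved.
Balance → Type is preserved.
OpenDate, CustID → AcctNo is preserved.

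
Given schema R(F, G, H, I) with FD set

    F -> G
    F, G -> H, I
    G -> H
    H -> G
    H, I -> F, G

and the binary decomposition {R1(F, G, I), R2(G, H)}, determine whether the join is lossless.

Yes

Common attributes: R1 ∩ R2 = {G}.
Closure of {G}: G → H applies, adding H. So (G)⁺ = {G, H}.
This closure contains every attribute of R2, so R1 ∩ R2 → R2. The join is lossless.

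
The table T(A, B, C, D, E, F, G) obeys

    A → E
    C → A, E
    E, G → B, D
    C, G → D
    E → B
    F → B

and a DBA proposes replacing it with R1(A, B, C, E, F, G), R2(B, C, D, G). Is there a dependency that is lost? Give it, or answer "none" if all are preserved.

E, G → B, D

Check E, G → B, D: no single fragment contains all of {B, D, E, G}, and the restricted closure of {E, G} across the fragments never reaches {B, D}.
A → E is preserved.
C → A, E is preserved.
C, G → D is preserved.
E → B is preserved.
F → B is preserved.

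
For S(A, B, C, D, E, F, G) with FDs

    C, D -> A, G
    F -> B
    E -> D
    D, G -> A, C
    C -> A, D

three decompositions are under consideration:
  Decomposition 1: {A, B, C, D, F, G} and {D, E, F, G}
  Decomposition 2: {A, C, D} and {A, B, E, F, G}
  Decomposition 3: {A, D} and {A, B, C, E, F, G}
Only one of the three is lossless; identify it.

Decomposition 1: common = {D, F, G}, closure = {A, B, C, D, F, G} → lossless.
Decomposition 2: common = {A}, closure = {A} → lossy.
Decomposition 3: common = {A}, closure = {A} → lossy.

Decomposition 1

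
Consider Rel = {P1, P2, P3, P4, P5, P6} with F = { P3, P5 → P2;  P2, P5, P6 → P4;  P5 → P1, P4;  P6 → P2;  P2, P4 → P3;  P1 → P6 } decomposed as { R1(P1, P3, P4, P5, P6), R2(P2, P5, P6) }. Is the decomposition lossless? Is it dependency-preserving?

Lossless test: (P5, P6)⁺ = {P1, P2, P3, P4, P5, P6}, which contains all of one fragment — lossless.
Dependency preservation: the restricted closure of {P2, P4} across the fragments never reaches {P3}, so P2, P4 → P3 cannot be enforced without a join — not preserved.

lossless but not dependency-preserving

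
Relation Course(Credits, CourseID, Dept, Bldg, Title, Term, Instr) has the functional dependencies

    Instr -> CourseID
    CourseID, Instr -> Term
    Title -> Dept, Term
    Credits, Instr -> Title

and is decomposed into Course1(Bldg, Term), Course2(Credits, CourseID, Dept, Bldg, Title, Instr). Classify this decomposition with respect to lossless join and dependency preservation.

Lossless test: (Bldg)⁺ = {Bldg}, which is a superkey of neither fragment — lossy.
Dependency preservation: the restricted closure of {CourseID, Instr} across the fragments never reaches {Term}, so CourseID, Instr → Term cannot be enforced without a join — not preserved.

lossy and not dependency-preserving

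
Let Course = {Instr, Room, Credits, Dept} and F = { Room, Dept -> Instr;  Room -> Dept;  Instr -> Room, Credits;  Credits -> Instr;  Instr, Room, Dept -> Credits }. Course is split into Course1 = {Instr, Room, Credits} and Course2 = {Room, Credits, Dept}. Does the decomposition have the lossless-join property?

Common attributes: Course1 ∩ Course2 = {Room, Credits}.
Closure of {Room, Credits}: Room → Dept applies, adding Dept; Credits → Instr applies, adding Instr. So (Room, Credits)⁺ = {Instr, Room, Credits, Dept}.
This closure contains every attribute of Course1, so Course1 ∩ Course2 → Course1. The join is lossless.

Yes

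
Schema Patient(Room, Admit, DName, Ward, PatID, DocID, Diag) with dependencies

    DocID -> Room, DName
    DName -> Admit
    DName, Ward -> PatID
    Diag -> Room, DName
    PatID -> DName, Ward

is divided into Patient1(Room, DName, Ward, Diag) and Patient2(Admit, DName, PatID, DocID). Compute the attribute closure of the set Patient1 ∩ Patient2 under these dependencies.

Admit, DName

Patient1 ∩ Patient2 = {DName}.
DName → Admit applies, adding Admit
Closure: {Admit, DName}.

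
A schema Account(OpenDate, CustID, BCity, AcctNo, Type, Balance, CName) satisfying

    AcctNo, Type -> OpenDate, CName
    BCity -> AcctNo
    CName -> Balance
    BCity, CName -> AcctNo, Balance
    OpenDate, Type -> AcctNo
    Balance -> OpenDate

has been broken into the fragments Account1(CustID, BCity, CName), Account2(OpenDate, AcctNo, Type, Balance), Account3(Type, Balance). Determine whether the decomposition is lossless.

Chase test. Columns are OpenDate, CustID, BCity, AcctNo, Type, Balance, CName; row i has aⱼ where attribute j ∈ Accounti, else bᵢⱼ.
Initial tableau (one row per fragment):
  row 1: b11 a2 a3 b14 b15 b16 a7
  row 2: a1 b22 b23 a4 a5 a6 b27
  row 3: b31 b32 b33 b34 a5 a6 b37
Rows 2 and 3 agree on Balance; apply Balance→OpenDate and equate their OpenDate entries.
Rows 2 and 3 agree on OpenDate, Type; apply OpenDate, Type→AcctNo and equate their AcctNo entries.
Rows 2 and 3 agree on AcctNo, Type; apply AcctNo, Type→OpenDate, CName and equate their OpenDate, CName entries.
No row becomes fully distinguished — the join is lossy.

No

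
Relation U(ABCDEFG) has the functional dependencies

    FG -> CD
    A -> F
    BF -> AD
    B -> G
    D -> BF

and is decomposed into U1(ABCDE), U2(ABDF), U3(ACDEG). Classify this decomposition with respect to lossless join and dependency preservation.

lossless but not dependency-preserving

Lossless test (chase): Rows 1 and 2 agree on A; apply A→F and equate their F entries. Rows 1 and 3 agree on A; apply A→F and equate their F entries. Rows 1 and 2 agree on B; apply B→G and equate their G entries. Rows 1 and 3 agree on D; apply D→BF and equate their BF entries. Rows 1 and 2 agree on FG; apply FG→CD and equate their CD entries. Rows 1 and 3 agree on B; apply B→G and equate their G entries. Row 1 is now all distinguished symbols — the join is lossless.
Dependency preservation: the restricted closure of {FG} across the fragments never reaches {CD}, so FG → CD cannot be enforced without a join — not preserved.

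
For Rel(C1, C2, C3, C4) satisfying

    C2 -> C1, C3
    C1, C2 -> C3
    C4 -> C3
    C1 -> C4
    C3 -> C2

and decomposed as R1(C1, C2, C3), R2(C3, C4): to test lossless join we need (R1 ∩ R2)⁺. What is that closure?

C1, C2, C3, C4

R1 ∩ R2 = {C3}.
C3 → C2 applies, adding C2
C2 → C1, C3 applies, adding C1
C1 → C4 applies, adding C4
Closure: {C1, C2, C3, C4}.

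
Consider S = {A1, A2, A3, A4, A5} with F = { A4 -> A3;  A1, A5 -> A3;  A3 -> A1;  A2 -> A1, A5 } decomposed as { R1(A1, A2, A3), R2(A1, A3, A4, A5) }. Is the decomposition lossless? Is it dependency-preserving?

Lossless test: (A1, A3)⁺ = {A1, A3}, which is a superkey of neither fragment — lossy.
Dependency preservation: the restricted closure of {A2} across the fragments never reaches {A1, A5}, so A2 → A1, A5 cannot be enforced without a join — not preserved.

lossy and not dependency-preserving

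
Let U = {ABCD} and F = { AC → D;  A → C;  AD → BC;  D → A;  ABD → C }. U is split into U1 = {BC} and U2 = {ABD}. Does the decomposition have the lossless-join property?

No

Common attributes: U1 ∩ U2 = {B}.
No dependency enlarges {B}, so (B)⁺ = {B}.
The closure contains neither all of U1 = {BC} nor all of U2 = {ABD}, so the common attributes are not a superkey of either fragment. The join is lossy.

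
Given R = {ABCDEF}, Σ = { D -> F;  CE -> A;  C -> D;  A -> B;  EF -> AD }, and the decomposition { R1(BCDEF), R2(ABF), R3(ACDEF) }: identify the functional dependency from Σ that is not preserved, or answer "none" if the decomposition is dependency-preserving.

none

D → F lies within R1.
CE → A lies within R3.
C → D lies within R1.
A → B lies within R2.
EF → AD lies within R3.
Every dependency is enforceable on the fragments, so the decomposition is dependency-preserving.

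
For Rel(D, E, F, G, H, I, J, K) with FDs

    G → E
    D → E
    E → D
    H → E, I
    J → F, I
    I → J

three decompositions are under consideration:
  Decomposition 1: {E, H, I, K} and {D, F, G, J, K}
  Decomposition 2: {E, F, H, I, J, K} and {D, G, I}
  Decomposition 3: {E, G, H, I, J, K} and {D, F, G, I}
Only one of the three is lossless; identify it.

Decomposition 1: common = {K}, closure = {K} → lossy.
Decomposition 2: common = {I}, closure = {F, I, J} → lossy.
Decomposition 3: common = {G, I}, closure = {D, E, F, G, I, J} → lossless.

Decomposition 3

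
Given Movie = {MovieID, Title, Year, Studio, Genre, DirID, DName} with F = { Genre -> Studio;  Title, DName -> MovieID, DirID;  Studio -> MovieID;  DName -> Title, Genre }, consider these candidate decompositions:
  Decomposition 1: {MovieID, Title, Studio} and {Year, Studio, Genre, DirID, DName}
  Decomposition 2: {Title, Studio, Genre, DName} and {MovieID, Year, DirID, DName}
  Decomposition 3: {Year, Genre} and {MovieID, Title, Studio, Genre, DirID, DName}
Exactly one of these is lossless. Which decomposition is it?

Decomposition 1: common = {Studio}, closure = {MovieID, Studio} → lossy.
Decomposition 2: common = {DName}, closure = {MovieID, Title, Studio, Genre, DirID, DName} → lossless.
Decomposition 3: common = {Genre}, closure = {MovieID, Studio, Genre} → lossy.

Decomposition 2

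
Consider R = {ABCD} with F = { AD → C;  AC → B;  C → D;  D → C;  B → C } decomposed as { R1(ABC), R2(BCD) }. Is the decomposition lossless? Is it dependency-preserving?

lossless and dependency-preserving

Lossless test: (BC)⁺ = {BCD}, which contains all of one fragment — lossless.
Dependency preservation: AD → C is not contained in any single fragment, but the restricted closure of its left-hand side across the fragments still reaches the right-hand side; the remaining FDs each lie inside some fragment. All dependencies are preserved.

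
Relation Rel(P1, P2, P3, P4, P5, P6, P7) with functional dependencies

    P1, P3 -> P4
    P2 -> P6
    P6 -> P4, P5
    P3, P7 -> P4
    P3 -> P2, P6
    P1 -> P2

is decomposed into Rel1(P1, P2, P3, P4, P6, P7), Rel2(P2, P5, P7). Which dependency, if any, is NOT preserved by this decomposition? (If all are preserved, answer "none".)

Check P6 → P4, P5: no single fragment contains all of {P4, P5, P6}, and the restricted closure of {P6} across the fragments never reaches {P4, P5}.
P1, P3 → P4 is preserved.
P2 → P6 is preserved.
P3, P7 → P4 is preserved.
P3 → P2, P6 is preserved.
P1 → P2 is preserved.

P6 -> P4, P5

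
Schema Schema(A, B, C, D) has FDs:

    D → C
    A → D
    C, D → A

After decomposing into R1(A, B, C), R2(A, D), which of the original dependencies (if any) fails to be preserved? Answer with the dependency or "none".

D → C: restricted closure across fragments reaches C.
A → D lies within R2.
C, D → A: restricted closure across fragments reaches A.
Every dependency is enforceable on the fragments, so the decomposition is dependency-preserving.

none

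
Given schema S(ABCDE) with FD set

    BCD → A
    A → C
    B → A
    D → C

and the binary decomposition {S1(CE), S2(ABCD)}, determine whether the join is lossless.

No

Common attributes: S1 ∩ S2 = {C}.
No dependency enlarges {C}, so (C)⁺ = {C}.
The closure contains neither all of S1 = {CE} nor all of S2 = {ABCD}, so the common attributes are not a superkey of either fragment. The join is lossy.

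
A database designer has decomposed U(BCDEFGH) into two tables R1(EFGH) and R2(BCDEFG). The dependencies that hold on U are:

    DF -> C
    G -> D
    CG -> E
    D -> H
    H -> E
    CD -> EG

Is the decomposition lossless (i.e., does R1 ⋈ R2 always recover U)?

Common attributes: R1 ∩ R2 = {EFG}.
Closure of {EFG}: G → D applies, adding D; D → H applies, adding H; DF → C applies, adding C. So (EFG)⁺ = {CDEFGH}.
This closure contains every attribute of R1, so R1 ∩ R2 → R1. The join is lossless.

Yes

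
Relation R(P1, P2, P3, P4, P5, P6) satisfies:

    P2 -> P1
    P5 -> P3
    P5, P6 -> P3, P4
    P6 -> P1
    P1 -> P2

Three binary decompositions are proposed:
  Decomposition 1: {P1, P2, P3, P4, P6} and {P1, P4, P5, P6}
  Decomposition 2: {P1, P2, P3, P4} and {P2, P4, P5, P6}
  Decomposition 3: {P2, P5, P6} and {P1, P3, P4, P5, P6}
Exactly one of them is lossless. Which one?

Decomposition 1: common = {P1, P4, P6}, closure = {P1, P2, P4, P6} → lossy.
Decomposition 2: common = {P2, P4}, closure = {P1, P2, P4} → lossy.
Decomposition 3: common = {P5, P6}, closure = {P1, P2, P3, P4, P5, P6} → lossless.

Decomposition 3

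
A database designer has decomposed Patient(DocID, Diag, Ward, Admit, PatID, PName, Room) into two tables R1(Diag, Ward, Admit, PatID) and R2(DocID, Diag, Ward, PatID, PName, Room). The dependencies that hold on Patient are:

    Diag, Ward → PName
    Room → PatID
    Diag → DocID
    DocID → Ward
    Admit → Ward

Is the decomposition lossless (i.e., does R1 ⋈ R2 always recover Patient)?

Common attributes: R1 ∩ R2 = {Diag, Ward, PatID}.
Closure of {Diag, Ward, PatID}: Diag, Ward → PName applies, adding PName; Diag → DocID applies, adding DocID. So (Diag, Ward, PatID)⁺ = {DocID, Diag, Ward, PatID, PName}.
The closure contains neither all of R1 = {Diag, Ward, Admit, PatID} nor all of R2 = {DocID, Diag, Ward, PatID, PName, Room}, so the common attributes are not a superkey of either fragment. The join is lossy.

No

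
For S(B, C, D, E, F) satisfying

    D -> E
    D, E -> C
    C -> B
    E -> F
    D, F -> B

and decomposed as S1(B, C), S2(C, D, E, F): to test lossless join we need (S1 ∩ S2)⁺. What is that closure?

S1 ∩ S2 = {C}.
C → B applies, adding B
Closure: {B, C}.

B, C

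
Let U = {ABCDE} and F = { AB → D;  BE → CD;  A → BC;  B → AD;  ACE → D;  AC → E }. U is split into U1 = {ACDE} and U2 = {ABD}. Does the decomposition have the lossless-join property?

Yes

Common attributes: U1 ∩ U2 = {AD}.
Closure of {AD}: A → BC applies, adding BC; AC → E applies, adding E. So (AD)⁺ = {ABCDE}.
This closure contains every attribute of U1, so U1 ∩ U2 → U1. The join is lossless.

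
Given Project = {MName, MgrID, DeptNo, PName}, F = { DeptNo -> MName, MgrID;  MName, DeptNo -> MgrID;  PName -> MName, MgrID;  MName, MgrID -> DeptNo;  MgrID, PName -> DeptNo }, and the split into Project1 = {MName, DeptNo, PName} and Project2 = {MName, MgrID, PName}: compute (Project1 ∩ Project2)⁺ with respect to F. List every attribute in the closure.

MName, MgrID, DeptNo, PName

Project1 ∩ Project2 = {MName, PName}.
PName → MName, MgrID applies, adding MgrID
MName, MgrID → DeptNo applies, adding DeptNo
Closure: {MName, MgrID, DeptNo, PName}.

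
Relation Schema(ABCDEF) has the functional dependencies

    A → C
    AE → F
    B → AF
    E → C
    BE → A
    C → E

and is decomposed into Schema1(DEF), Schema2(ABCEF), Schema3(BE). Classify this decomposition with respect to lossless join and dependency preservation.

lossy but dependency-preserving

Lossless test (chase): Rows 2 and 3 agree on B; apply B→AF and equate their AF entries. Rows 1 and 2 agree on E; apply E→C and equate their C entries. Rows 1 and 3 agree on E; apply E→C and equate their C entries. No row becomes fully distinguished — the join is lossy.
Dependency preservation: every FD's attributes lie within a single fragment, so each can be enforced locally — preserved.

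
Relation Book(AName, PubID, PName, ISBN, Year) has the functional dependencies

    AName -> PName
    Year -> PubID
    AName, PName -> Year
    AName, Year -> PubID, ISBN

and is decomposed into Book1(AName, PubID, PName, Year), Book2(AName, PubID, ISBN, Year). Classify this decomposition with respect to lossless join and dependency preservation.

lossless and dependency-preserving

Lossless test: (AName, PubID, Year)⁺ = {AName, PubID, PName, ISBN, Year}, which contains all of one fragment — lossless.
Dependency preservation: every FD's attributes lie within a single fragment, so each can be enforced locally — preserved.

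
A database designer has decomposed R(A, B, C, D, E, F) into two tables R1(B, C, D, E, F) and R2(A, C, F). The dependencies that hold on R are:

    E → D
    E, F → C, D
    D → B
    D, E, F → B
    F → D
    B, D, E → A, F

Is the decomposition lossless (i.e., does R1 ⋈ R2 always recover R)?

No

Common attributes: R1 ∩ R2 = {C, F}.
Closure of {C, F}: F → D applies, adding D; D → B applies, adding B. So (C, F)⁺ = {B, C, D, F}.
The closure contains neither all of R1 = {B, C, D, E, F} nor all of R2 = {A, C, F}, so the common attributes are not a superkey of either fragment. The join is lossy.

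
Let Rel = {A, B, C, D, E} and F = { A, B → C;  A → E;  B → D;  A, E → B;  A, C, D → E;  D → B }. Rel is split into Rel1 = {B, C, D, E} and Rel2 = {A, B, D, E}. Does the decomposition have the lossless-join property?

No

Common attributes: Rel1 ∩ Rel2 = {B, D, E}.
No dependency enlarges {B, D, E}, so (B, D, E)⁺ = {B, D, E}.
The closure contains neither all of Rel1 = {B, C, D, E} nor all of Rel2 = {A, B, D, E}, so the common attributes are not a superkey of either fragment. The join is lossy.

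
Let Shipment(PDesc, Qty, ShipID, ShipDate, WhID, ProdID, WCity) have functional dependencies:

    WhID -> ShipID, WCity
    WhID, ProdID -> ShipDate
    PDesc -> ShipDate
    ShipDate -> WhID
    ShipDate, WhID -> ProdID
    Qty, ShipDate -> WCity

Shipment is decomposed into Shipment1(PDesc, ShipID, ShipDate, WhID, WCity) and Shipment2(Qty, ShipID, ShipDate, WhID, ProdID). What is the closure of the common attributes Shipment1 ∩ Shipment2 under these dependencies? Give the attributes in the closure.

Shipment1 ∩ Shipment2 = {ShipID, ShipDate, WhID}.
WhID → ShipID, WCity applies, adding WCity
ShipDate, WhID → ProdID applies, adding ProdID
Closure: {ShipID, ShipDate, WhID, ProdID, WCity}.

ShipID, ShipDate, WhID, ProdID, WCity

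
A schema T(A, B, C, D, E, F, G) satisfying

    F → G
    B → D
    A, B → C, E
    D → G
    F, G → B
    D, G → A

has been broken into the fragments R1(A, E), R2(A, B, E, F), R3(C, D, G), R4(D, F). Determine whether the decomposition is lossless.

No

Chase test. Columns are A, B, C, D, E, F, G; row i has aⱼ where attribute j ∈ Ri, else bᵢⱼ.
Initial tableau (one row per fragment):
  row 1: a1 b12 b13 b14 a5 b16 b17
  row 2: a1 a2 b23 b24 a5 a6 b27
  row 3: b31 b32 a3 a4 b35 b36 a7
  row 4: b41 b42 b43 a4 b45 a6 b47
Rows 2 and 4 agree on F; apply F→G and equate their G entries.
Rows 3 and 4 agree on D; apply D→G and equate their G entries.
Rows 2 and 4 agree on F, G; apply F, G→B and equate their B entries.
Rows 3 and 4 agree on D, G; apply D, G→A and equate their A entries.
Rows 2 and 4 agree on B; apply B→D and equate their D entries.
Rows 2 and 3 agree on D, G; apply D, G→A and equate their A entries.
Rows 2 and 4 agree on A, B; apply A, B→C, E and equate their C, E entries.
No row becomes fully distinguished — the join is lossy.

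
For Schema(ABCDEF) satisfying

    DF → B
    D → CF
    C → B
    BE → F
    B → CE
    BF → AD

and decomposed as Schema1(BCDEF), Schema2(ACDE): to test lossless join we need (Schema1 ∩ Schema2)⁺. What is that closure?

ABCDEF

Schema1 ∩ Schema2 = {CDE}.
D → CF applies, adding F
C → B applies, adding B
BF → AD applies, adding A
Closure: {ABCDEF}.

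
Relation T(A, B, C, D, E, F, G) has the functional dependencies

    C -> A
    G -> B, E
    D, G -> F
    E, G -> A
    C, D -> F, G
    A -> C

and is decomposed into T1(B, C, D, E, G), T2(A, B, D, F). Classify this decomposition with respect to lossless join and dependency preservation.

lossy and not dependency-preserving

Lossless test: (B, D)⁺ = {B, D}, which is a superkey of neither fragment — lossy.
Dependency preservation: the restricted closure of {C} across the fragments never reaches {A}, so C → A cannot be enforced without a join — not preserved.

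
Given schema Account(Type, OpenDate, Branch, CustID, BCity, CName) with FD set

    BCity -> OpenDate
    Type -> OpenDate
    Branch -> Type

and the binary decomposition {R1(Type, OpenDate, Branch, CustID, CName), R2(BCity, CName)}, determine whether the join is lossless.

No

Common attributes: R1 ∩ R2 = {CName}.
No dependency enlarges {CName}, so (CName)⁺ = {CName}.
The closure contains neither all of R1 = {Type, OpenDate, Branch, CustID, CName} nor all of R2 = {BCity, CName}, so the common attributes are not a superkey of either fragment. The join is lossy.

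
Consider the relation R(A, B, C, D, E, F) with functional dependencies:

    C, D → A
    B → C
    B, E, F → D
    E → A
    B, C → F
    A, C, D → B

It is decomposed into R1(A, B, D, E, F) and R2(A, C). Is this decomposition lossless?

Common attributes: R1 ∩ R2 = {A}.
No dependency enlarges {A}, so (A)⁺ = {A}.
The closure contains neither all of R1 = {A, B, D, E, F} nor all of R2 = {A, C}, so the common attributes are not a superkey of either fragment. The join is lossy.

No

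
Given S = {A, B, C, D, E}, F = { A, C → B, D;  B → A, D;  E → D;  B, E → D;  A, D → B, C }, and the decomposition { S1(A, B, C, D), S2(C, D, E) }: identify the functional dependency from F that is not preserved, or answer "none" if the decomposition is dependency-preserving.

none

A, C → B, D lies within S1.
B → A, D lies within S1.
E → D lies within S2.
B, E → D: restricted closure across fragments reaches D.
A, D → B, C lies within S1.
Every dependency is enforceable on the fragments, so the decomposition is dependency-preserving.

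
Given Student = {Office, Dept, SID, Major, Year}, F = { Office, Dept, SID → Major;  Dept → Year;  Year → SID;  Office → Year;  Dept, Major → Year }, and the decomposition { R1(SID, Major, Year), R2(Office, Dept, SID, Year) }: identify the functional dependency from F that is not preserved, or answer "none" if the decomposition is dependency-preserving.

Check Office, Dept, SID → Major: no single fragment contains all of {Office, Dept, SID, Major}, and the restricted closure of {Office, Dept, SID} across the fragments never reaches {Major}.
Dept → Year is preserved.
Year → SID is preserved.
Office → Year is preserved.
Dept, Major → Year is preserved.

Office, Dept, SID → Major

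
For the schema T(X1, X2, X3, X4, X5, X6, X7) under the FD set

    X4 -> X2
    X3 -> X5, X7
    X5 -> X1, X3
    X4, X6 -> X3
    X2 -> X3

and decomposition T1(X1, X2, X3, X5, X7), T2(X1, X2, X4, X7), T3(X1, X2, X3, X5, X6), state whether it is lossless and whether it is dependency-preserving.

Lossless test (chase): Rows 1 and 3 agree on X3; apply X3→X5, X7 and equate their X5, X7 entries. Rows 1 and 2 agree on X2; apply X2→X3 and equate their X3 entries. Rows 1 and 2 agree on X3; apply X3→X5, X7 and equate their X5, X7 entries. No row becomes fully distinguished — the join is lossy.
Dependency preservation: X4, X6 → X3 is not contained in any single fragment, but the restricted closure of its left-hand side across the fragments still reaches the right-hand side; the remaining FDs each lie inside some fragment. All dependencies are preserved.

lossy but dependency-preserving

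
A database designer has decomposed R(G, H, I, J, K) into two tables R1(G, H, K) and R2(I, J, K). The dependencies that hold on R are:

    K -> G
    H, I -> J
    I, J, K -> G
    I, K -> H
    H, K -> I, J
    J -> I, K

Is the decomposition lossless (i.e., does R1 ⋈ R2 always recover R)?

Common attributes: R1 ∩ R2 = {K}.
Closure of {K}: K → G applies, adding G. So (K)⁺ = {G, K}.
The closure contains neither all of R1 = {G, H, K} nor all of R2 = {I, J, K}, so the common attributes are not a superkey of either fragment. The join is lossy.

No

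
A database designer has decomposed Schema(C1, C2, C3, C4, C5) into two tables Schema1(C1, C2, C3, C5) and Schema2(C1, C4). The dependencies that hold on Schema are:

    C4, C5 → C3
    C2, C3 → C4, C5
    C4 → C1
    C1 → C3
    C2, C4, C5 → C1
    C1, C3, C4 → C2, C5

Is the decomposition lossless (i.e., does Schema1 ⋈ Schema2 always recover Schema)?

No

Common attributes: Schema1 ∩ Schema2 = {C1}.
Closure of {C1}: C1 → C3 applies, adding C3. So (C1)⁺ = {C1, C3}.
The closure contains neither all of Schema1 = {C1, C2, C3, C5} nor all of Schema2 = {C1, C4}, so the common attributes are not a superkey of either fragment. The join is lossy.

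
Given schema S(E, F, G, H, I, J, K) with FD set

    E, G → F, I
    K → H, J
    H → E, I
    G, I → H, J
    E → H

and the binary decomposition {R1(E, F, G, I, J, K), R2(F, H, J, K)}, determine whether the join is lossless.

Yes

Common attributes: R1 ∩ R2 = {F, J, K}.
Closure of {F, J, K}: K → H, J applies, adding H; H → E, I applies, adding E, I. So (F, J, K)⁺ = {E, F, H, I, J, K}.
This closure contains every attribute of R2, so R1 ∩ R2 → R2. The join is lossless.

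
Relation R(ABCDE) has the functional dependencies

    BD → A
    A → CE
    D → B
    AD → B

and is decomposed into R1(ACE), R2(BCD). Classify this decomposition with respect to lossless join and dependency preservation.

lossy and not dependency-preserving

Lossless test: (C)⁺ = {C}, which is a superkey of neither fragment — lossy.
Dependency preservation: the restricted closure of {BD} across the fragments never reaches {A}, so BD → A cannot be enforced without a join — not preserved.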